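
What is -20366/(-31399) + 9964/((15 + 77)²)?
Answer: 7135845/3908252 ≈ 1.8258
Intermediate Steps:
-20366/(-31399) + 9964/((15 + 77)²) = -20366*(-1/31399) + 9964/(92²) = 1198/1847 + 9964/8464 = 1198/1847 + 9964*(1/8464) = 1198/1847 + 2491/2116 = 7135845/3908252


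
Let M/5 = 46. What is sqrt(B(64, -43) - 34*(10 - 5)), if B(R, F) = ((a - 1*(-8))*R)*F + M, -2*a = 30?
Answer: 2*sqrt(4831) ≈ 139.01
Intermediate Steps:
a = -15 (a = -1/2*30 = -15)
M = 230 (M = 5*46 = 230)
B(R, F) = 230 - 7*F*R (B(R, F) = ((-15 - 1*(-8))*R)*F + 230 = ((-15 + 8)*R)*F + 230 = (-7*R)*F + 230 = -7*F*R + 230 = 230 - 7*F*R)
sqrt(B(64, -43) - 34*(10 - 5)) = sqrt((230 - 7*(-43)*64) - 34*(10 - 5)) = sqrt((230 + 19264) - 34*5) = sqrt(19494 - 170) = sqrt(19324) = 2*sqrt(4831)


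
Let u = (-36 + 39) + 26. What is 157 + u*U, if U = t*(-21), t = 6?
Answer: -3497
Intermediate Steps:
u = 29 (u = 3 + 26 = 29)
U = -126 (U = 6*(-21) = -126)
157 + u*U = 157 + 29*(-126) = 157 - 3654 = -3497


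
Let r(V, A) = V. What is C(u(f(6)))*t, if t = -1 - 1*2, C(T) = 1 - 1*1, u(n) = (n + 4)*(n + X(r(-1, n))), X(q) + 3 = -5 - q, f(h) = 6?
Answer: 0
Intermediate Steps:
X(q) = -8 - q (X(q) = -3 + (-5 - q) = -8 - q)
u(n) = (-7 + n)*(4 + n) (u(n) = (n + 4)*(n + (-8 - 1*(-1))) = (4 + n)*(n + (-8 + 1)) = (4 + n)*(n - 7) = (4 + n)*(-7 + n) = (-7 + n)*(4 + n))
C(T) = 0 (C(T) = 1 - 1 = 0)
t = -3 (t = -1 - 2 = -3)
C(u(f(6)))*t = 0*(-3) = 0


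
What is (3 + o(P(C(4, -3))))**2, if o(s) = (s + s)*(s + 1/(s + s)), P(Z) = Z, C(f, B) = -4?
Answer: 1296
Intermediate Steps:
o(s) = 2*s*(s + 1/(2*s)) (o(s) = (2*s)*(s + 1/(2*s)) = 2*s*(s + 1/(2*s)))
(3 + o(P(C(4, -3))))**2 = (3 + (1 + 2*(-4)**2))**2 = (3 + (1 + 2*16))**2 = (3 + (1 + 32))**2 = (3 + 33)**2 = 36**2 = 1296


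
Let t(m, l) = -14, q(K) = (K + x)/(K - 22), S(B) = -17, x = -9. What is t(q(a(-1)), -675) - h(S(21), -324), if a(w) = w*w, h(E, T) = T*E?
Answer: -5522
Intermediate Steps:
h(E, T) = E*T
a(w) = w²
q(K) = (-9 + K)/(-22 + K) (q(K) = (K - 9)/(K - 22) = (-9 + K)/(-22 + K))
t(q(a(-1)), -675) - h(S(21), -324) = -14 - (-17)*(-324) = -14 - 1*5508 = -14 - 5508 = -5522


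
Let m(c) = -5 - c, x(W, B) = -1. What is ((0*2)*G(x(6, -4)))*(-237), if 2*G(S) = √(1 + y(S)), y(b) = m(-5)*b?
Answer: 0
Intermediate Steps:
y(b) = 0 (y(b) = (-5 - 1*(-5))*b = (-5 + 5)*b = 0*b = 0)
G(S) = ½ (G(S) = √(1 + 0)/2 = √1/2 = (½)*1 = ½)
((0*2)*G(x(6, -4)))*(-237) = ((0*2)*(½))*(-237) = (0*(½))*(-237) = 0*(-237) = 0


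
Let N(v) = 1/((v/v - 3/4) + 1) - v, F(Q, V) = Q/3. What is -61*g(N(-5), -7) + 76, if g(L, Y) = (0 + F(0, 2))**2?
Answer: 76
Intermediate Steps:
F(Q, V) = Q/3 (F(Q, V) = Q*(1/3) = Q/3)
N(v) = 4/5 - v (N(v) = 1/((1 - 3*1/4) + 1) - v = 1/((1 - 3/4) + 1) - v = 1/(1/4 + 1) - v = 1/(5/4) - v = 4/5 - v)
g(L, Y) = 0 (g(L, Y) = (0 + (1/3)*0)**2 = (0 + 0)**2 = 0**2 = 0)
-61*g(N(-5), -7) + 76 = -61*0 + 76 = 0 + 76 = 76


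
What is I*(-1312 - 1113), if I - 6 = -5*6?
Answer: 58200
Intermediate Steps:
I = -24 (I = 6 - 5*6 = 6 - 30 = -24)
I*(-1312 - 1113) = -24*(-1312 - 1113) = -24*(-2425) = 58200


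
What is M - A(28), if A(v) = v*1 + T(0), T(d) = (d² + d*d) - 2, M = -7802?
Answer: -7828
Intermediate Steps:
T(d) = -2 + 2*d² (T(d) = (d² + d²) - 2 = 2*d² - 2 = -2 + 2*d²)
A(v) = -2 + v (A(v) = v*1 + (-2 + 2*0²) = v + (-2 + 2*0) = v + (-2 + 0) = v - 2 = -2 + v)
M - A(28) = -7802 - (-2 + 28) = -7802 - 1*26 = -7802 - 26 = -7828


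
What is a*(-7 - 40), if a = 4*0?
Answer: 0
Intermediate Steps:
a = 0
a*(-7 - 40) = 0*(-7 - 40) = 0*(-47) = 0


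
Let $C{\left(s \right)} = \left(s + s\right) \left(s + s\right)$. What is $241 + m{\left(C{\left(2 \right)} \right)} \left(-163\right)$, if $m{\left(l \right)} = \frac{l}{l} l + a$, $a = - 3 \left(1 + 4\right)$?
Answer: $78$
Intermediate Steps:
$C{\left(s \right)} = 4 s^{2}$ ($C{\left(s \right)} = 2 s 2 s = 4 s^{2}$)
$a = -15$ ($a = \left(-3\right) 5 = -15$)
$m{\left(l \right)} = -15 + l$ ($m{\left(l \right)} = \frac{l}{l} l - 15 = 1 l - 15 = l - 15 = -15 + l$)
$241 + m{\left(C{\left(2 \right)} \right)} \left(-163\right) = 241 + \left(-15 + 4 \cdot 2^{2}\right) \left(-163\right) = 241 + \left(-15 + 4 \cdot 4\right) \left(-163\right) = 241 + \left(-15 + 16\right) \left(-163\right) = 241 + 1 \left(-163\right) = 241 - 163 = 78$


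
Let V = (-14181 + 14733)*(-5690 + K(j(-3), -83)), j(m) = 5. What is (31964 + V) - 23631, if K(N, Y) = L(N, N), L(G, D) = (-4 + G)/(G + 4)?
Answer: -9397457/3 ≈ -3.1325e+6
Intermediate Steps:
L(G, D) = (-4 + G)/(4 + G)
K(N, Y) = (-4 + N)/(4 + N)
V = -9422456/3 (V = (-14181 + 14733)*(-5690 + (-4 + 5)/(4 + 5)) = 552*(-5690 + 1/9) = 552*(-51209/9) = -9422456/3 ≈ -3.1408e+6)
(31964 + V) - 23631 = (31964 - 9422456/3) - 23631 = -9326564/3 - 23631 = -9397457/3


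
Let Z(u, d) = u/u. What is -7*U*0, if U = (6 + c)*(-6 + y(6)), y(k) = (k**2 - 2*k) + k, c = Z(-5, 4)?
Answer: 0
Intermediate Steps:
Z(u, d) = 1
c = 1
y(k) = k**2 - k
U = 168 (U = (6 + 1)*(-6 + 6*(-1 + 6)) = 7*(-6 + 6*5) = 7*(-6 + 30) = 7*24 = 168)
-7*U*0 = -7*168*0 = -1176*0 = 0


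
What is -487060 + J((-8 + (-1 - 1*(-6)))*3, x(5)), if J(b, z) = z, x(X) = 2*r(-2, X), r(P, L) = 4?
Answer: -487052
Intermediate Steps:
x(X) = 8 (x(X) = 2*4 = 8)
-487060 + J((-8 + (-1 - 1*(-6)))*3, x(5)) = -487060 + 8 = -487052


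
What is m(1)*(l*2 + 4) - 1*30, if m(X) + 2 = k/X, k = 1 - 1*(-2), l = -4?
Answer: -34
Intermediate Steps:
k = 3 (k = 1 + 2 = 3)
m(X) = -2 + 3/X
m(1)*(l*2 + 4) - 1*30 = (-2 + 3/1)*(-4*2 + 4) - 1*30 = (-2 + 3*1)*(-8 + 4) - 30 = (-2 + 3)*(-4) - 30 = 1*(-4) - 30 = -4 - 30 = -34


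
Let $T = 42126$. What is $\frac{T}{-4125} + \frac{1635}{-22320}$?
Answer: $- \frac{21044371}{2046000} \approx -10.286$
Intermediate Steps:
$\frac{T}{-4125} + \frac{1635}{-22320} = \frac{42126}{-4125} + \frac{1635}{-22320} = 42126 \left(- \frac{1}{4125}\right) + 1635 \left(- \frac{1}{22320}\right) = - \frac{14042}{1375} - \frac{109}{1488} = - \frac{21044371}{2046000}$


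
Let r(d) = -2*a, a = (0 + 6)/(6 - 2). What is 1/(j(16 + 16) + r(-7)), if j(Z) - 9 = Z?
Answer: 1/38 ≈ 0.026316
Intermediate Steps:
j(Z) = 9 + Z
a = 3/2 (a = 6/4 = 6*(1/4) = 3/2 ≈ 1.5000)
r(d) = -3 (r(d) = -2*3/2 = -3)
1/(j(16 + 16) + r(-7)) = 1/((9 + (16 + 16)) - 3) = 1/((9 + 32) - 3) = 1/(41 - 3) = 1/38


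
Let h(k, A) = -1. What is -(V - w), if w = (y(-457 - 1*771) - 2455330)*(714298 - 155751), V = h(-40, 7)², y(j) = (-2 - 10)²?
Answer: -1371336774743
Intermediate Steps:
y(j) = 144 (y(j) = (-12)² = 144)
V = 1 (V = (-1)² = 1)
w = -1371336774742 (w = (144 - 2455330)*(714298 - 155751) = -2455186*558547 = -1371336774742)
-(V - w) = -(1 - 1*(-1371336774742)) = -(1 + 1371336774742) = -1*1371336774743 = -1371336774743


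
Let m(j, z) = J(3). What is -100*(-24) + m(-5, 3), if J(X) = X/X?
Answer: 2401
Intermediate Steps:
J(X) = 1
m(j, z) = 1
-100*(-24) + m(-5, 3) = -100*(-24) + 1 = 2400 + 1 = 2401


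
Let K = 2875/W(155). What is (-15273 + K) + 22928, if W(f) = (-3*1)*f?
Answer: 711340/93 ≈ 7648.8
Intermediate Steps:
W(f) = -3*f
K = -575/93 (K = 2875/((-3*155)) = 2875/(-465) = 2875*(-1/465) = -575/93 ≈ -6.1828)
(-15273 + K) + 22928 = (-15273 - 575/93) + 22928 = -1420964/93 + 22928 = 711340/93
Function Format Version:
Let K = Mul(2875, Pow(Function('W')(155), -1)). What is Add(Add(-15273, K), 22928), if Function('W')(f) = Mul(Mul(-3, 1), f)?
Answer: Rational(711340, 93) ≈ 7648.8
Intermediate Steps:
Function('W')(f) = Mul(-3, f)
K = Rational(-575, 93) (K = Mul(2875, Pow(Mul(-3, 155), -1)) = Mul(2875, Pow(-465, -1)) = Mul(2875, Rational(-1, 465)) = Rational(-575, 93) ≈ -6.1828)
Add(Add(-15273, K), 22928) = Add(Add(-15273, Rational(-575, 93)), 22928) = Add(Rational(-1420964, 93), 22928) = Rational(711340, 93)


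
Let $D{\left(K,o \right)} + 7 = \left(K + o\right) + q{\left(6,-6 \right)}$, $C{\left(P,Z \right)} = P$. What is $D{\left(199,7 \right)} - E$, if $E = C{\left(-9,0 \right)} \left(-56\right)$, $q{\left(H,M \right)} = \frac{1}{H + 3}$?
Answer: $- \frac{2744}{9} \approx -304.89$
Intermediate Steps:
$q{\left(H,M \right)} = \frac{1}{3 + H}$
$D{\left(K,o \right)} = - \frac{62}{9} + K + o$ ($D{\left(K,o \right)} = -7 + \left(\left(K + o\right) + \frac{1}{3 + 6}\right) = -7 + \left(\left(K + o\right) + \frac{1}{9}\right) = -7 + \left(\frac{1}{9} + K + o\right) = - \frac{62}{9} + K + o$)
$E = 504$ ($E = \left(-9\right) \left(-56\right) = 504$)
$D{\left(199,7 \right)} - E = \left(- \frac{62}{9} + 199 + 7\right) - 504 = \frac{1792}{9} - 504 = - \frac{2744}{9}$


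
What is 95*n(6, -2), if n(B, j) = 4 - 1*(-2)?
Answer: 570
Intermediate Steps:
n(B, j) = 6 (n(B, j) = 4 + 2 = 6)
95*n(6, -2) = 95*6 = 570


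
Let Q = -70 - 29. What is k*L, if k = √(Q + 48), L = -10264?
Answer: -10264*I*√51 ≈ -73300.0*I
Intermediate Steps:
Q = -99
k = I*√51 (k = √(-99 + 48) = √(-51) = I*√51 ≈ 7.1414*I)
k*L = (I*√51)*(-10264) = -10264*I*√51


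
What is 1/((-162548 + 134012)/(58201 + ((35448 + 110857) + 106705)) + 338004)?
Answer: 103737/35063511436 ≈ 2.9585e-6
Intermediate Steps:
1/((-162548 + 134012)/(58201 + ((35448 + 110857) + 106705)) + 338004) = 1/(-28536/(58201 + (146305 + 106705)) + 338004) = 1/(-28536/(58201 + 253010) + 338004) = 1/(-28536/311211 + 338004) = 1/(-28536*1/311211 + 338004) = 1/(-9512/103737 + 338004) = 1/(35063511436/103737) = 103737/35063511436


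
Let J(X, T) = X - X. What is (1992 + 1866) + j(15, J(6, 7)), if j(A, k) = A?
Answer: 3873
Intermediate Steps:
J(X, T) = 0
(1992 + 1866) + j(15, J(6, 7)) = (1992 + 1866) + 15 = 3858 + 15 = 3873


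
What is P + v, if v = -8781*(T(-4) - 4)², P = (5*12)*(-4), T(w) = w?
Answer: -562224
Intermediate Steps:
P = -240 (P = 60*(-4) = -240)
v = -561984 (v = -8781*(-4 - 4)² = -8781*(-8)² = -8781*64 = -561984)
P + v = -240 - 561984 = -562224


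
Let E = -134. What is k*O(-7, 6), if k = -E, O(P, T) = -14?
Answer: -1876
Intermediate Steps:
k = 134 (k = -1*(-134) = 134)
k*O(-7, 6) = 134*(-14) = -1876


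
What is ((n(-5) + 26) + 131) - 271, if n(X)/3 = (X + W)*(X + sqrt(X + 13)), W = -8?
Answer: 81 - 78*sqrt(2) ≈ -29.309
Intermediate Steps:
n(X) = 3*(-8 + X)*(X + sqrt(13 + X)) (n(X) = 3*((X - 8)*(X + sqrt(X + 13))) = 3*((-8 + X)*(X + sqrt(13 + X))) = 3*(-8 + X)*(X + sqrt(13 + X)))
((n(-5) + 26) + 131) - 271 = (((-24*(-5) - 24*sqrt(13 - 5) + 3*(-5)**2 + 3*(-5)*sqrt(13 - 5)) + 26) + 131) - 271 = (((120 - 48*sqrt(2) + 3*25 + 3*(-5)*sqrt(8)) + 26) + 131) - 271 = (((120 - 48*sqrt(2) + 75 + 3*(-5)*(2*sqrt(2))) + 26) + 131) - 271 = (((120 - 48*sqrt(2) + 75 - 30*sqrt(2)) + 26) + 131) - 271 = (((195 - 78*sqrt(2)) + 26) + 131) - 271 = ((221 - 78*sqrt(2)) + 131) - 271 = (352 - 78*sqrt(2)) - 271 = 81 - 78*sqrt(2)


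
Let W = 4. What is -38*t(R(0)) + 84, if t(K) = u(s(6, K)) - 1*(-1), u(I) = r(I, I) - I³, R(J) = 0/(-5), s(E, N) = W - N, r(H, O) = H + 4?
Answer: 2174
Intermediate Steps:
r(H, O) = 4 + H
s(E, N) = 4 - N
R(J) = 0 (R(J) = 0*(-⅕) = 0)
u(I) = 4 + I - I³ (u(I) = (4 + I) - I³ = 4 + I - I³)
t(K) = 9 - K - (4 - K)³ (t(K) = (4 + (4 - K) - (4 - K)³) - 1*(-1) = (8 - K - (4 - K)³) + 1 = 9 - K - (4 - K)³)
-38*t(R(0)) + 84 = -38*(9 + (-4 + 0)³ - 1*0) + 84 = -38*(9 + (-4)³ + 0) + 84 = -38*(9 - 64 + 0) + 84 = -38*(-55) + 84 = 2090 + 84 = 2174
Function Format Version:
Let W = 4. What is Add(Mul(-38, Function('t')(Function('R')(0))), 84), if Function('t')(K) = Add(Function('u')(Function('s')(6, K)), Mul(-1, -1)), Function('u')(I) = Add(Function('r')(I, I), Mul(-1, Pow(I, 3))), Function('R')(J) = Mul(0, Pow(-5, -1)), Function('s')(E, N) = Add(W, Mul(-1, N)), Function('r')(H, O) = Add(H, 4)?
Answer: 2174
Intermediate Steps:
Function('r')(H, O) = Add(4, H)
Function('s')(E, N) = Add(4, Mul(-1, N))
Function('R')(J) = 0 (Function('R')(J) = Mul(0, Rational(-1, 5)) = 0)
Function('u')(I) = Add(4, I, Mul(-1, Pow(I, 3))) (Function('u')(I) = Add(Add(4, I), Mul(-1, Pow(I, 3))) = Add(4, I, Mul(-1, Pow(I, 3))))
Function('t')(K) = Add(9, Mul(-1, K), Mul(-1, Pow(Add(4, Mul(-1, K)), 3))) (Function('t')(K) = Add(Add(4, Add(4, Mul(-1, K)), Mul(-1, Pow(Add(4, Mul(-1, K)), 3))), Mul(-1, -1)) = Add(Add(8, Mul(-1, K), Mul(-1, Pow(Add(4, Mul(-1, K)), 3))), 1) = Add(9, Mul(-1, K), Mul(-1, Pow(Add(4, Mul(-1, K)), 3))))
Add(Mul(-38, Function('t')(Function('R')(0))), 84) = Add(Mul(-38, Add(9, Pow(Add(-4, 0), 3), Mul(-1, 0))), 84) = Add(Mul(-38, Add(9, Pow(-4, 3), 0)), 84) = Add(Mul(-38, Add(9, -64, 0)), 84) = Add(Mul(-38, -55), 84) = Add(2090, 84) = 2174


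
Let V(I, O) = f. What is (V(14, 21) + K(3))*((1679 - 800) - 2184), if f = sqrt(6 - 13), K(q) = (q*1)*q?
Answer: -11745 - 1305*I*sqrt(7) ≈ -11745.0 - 3452.7*I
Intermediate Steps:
K(q) = q**2 (K(q) = q*q = q**2)
f = I*sqrt(7) (f = sqrt(-7) = I*sqrt(7) ≈ 2.6458*I)
V(I, O) = I*sqrt(7)
(V(14, 21) + K(3))*((1679 - 800) - 2184) = (I*sqrt(7) + 3**2)*((1679 - 800) - 2184) = (I*sqrt(7) + 9)*(879 - 2184) = (9 + I*sqrt(7))*(-1305) = -11745 - 1305*I*sqrt(7)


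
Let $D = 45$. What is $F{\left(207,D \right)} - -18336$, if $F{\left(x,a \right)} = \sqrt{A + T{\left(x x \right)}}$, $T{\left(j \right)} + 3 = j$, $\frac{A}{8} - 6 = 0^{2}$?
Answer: $18336 + 3 \sqrt{4766} \approx 18543.0$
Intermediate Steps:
$A = 48$ ($A = 48 + 8 \cdot 0^{2} = 48 + 8 \cdot 0 = 48 + 0 = 48$)
$T{\left(j \right)} = -3 + j$
$F{\left(x,a \right)} = \sqrt{45 + x^{2}}$ ($F{\left(x,a \right)} = \sqrt{48 + \left(-3 + x x\right)} = \sqrt{48 + \left(-3 + x^{2}\right)} = \sqrt{45 + x^{2}}$)
$F{\left(207,D \right)} - -18336 = \sqrt{45 + 207^{2}} - -18336 = \sqrt{45 + 42849} + 18336 = \sqrt{42894} + 18336 = 3 \sqrt{4766} + 18336 = 18336 + 3 \sqrt{4766}$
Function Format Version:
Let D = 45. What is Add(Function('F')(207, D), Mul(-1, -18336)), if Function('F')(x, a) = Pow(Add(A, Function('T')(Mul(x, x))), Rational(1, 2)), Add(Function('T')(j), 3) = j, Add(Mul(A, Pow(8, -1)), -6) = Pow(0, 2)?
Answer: Add(18336, Mul(3, Pow(4766, Rational(1, 2)))) ≈ 18543.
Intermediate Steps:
A = 48 (A = Add(48, Mul(8, Pow(0, 2))) = Add(48, Mul(8, 0)) = Add(48, 0) = 48)
Function('T')(j) = Add(-3, j)
Function('F')(x, a) = Pow(Add(45, Pow(x, 2)), Rational(1, 2)) (Function('F')(x, a) = Pow(Add(48, Add(-3, Mul(x, x))), Rational(1, 2)) = Pow(Add(48, Add(-3, Pow(x, 2))), Rational(1, 2)) = Pow(Add(45, Pow(x, 2)), Rational(1, 2)))
Add(Function('F')(207, D), Mul(-1, -18336)) = Add(Pow(Add(45, Pow(207, 2)), Rational(1, 2)), Mul(-1, -18336)) = Add(Pow(Add(45, 42849), Rational(1, 2)), 18336) = Add(Pow(42894, Rational(1, 2)), 18336) = Add(Mul(3, Pow(4766, Rational(1, 2))), 18336) = Add(18336, Mul(3, Pow(4766, Rational(1, 2))))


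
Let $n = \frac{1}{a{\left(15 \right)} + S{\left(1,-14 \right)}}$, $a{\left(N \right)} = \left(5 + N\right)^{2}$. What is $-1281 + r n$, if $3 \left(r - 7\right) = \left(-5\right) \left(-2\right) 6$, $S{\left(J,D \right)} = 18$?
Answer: $- \frac{535431}{418} \approx -1280.9$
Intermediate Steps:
$r = 27$ ($r = 7 + \frac{\left(-5\right) \left(-2\right) 6}{3} = 7 + \frac{10 \cdot 6}{3} = 7 + \frac{1}{3} \cdot 60 = 7 + 20 = 27$)
$n = \frac{1}{418}$ ($n = \frac{1}{\left(5 + 15\right)^{2} + 18} = \frac{1}{20^{2} + 18} = \frac{1}{400 + 18} = \frac{1}{418} \approx 0.0023923$)
$-1281 + r n = -1281 + 27 \cdot \frac{1}{418} = -1281 + \frac{27}{418} = - \frac{535431}{418}$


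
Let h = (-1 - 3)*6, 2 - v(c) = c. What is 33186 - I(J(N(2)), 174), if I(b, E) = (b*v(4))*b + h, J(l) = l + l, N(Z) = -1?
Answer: 33218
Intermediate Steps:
v(c) = 2 - c
J(l) = 2*l
h = -24 (h = -4*6 = -24)
I(b, E) = -24 - 2*b² (I(b, E) = (b*(2 - 1*4))*b - 24 = (b*(2 - 4))*b - 24 = (b*(-2))*b - 24 = (-2*b)*b - 24 = -2*b² - 24 = -24 - 2*b²)
33186 - I(J(N(2)), 174) = 33186 - (-24 - 2*(2*(-1))²) = 33186 - (-24 - 2*(-2)²) = 33186 - (-24 - 2*4) = 33186 - (-24 - 8) = 33186 - 1*(-32) = 33186 + 32 = 33218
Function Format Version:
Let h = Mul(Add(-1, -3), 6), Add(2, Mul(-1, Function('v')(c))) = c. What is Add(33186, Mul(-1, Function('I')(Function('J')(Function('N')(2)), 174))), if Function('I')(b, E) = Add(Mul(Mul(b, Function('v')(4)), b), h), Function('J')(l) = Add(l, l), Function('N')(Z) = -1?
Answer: 33218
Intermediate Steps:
Function('v')(c) = Add(2, Mul(-1, c))
Function('J')(l) = Mul(2, l)
h = -24 (h = Mul(-4, 6) = -24)
Function('I')(b, E) = Add(-24, Mul(-2, Pow(b, 2))) (Function('I')(b, E) = Add(Mul(Mul(b, Add(2, Mul(-1, 4))), b), -24) = Add(Mul(Mul(b, Add(2, -4)), b), -24) = Add(Mul(Mul(b, -2), b), -24) = Add(Mul(Mul(-2, b), b), -24) = Add(Mul(-2, Pow(b, 2)), -24) = Add(-24, Mul(-2, Pow(b, 2))))
Add(33186, Mul(-1, Function('I')(Function('J')(Function('N')(2)), 174))) = Add(33186, Mul(-1, Add(-24, Mul(-2, Pow(Mul(2, -1), 2))))) = Add(33186, Mul(-1, Add(-24, Mul(-2, Pow(-2, 2))))) = Add(33186, Mul(-1, Add(-24, Mul(-2, 4)))) = Add(33186, Mul(-1, Add(-24, -8))) = Add(33186, Mul(-1, -32)) = Add(33186, 32) = 33218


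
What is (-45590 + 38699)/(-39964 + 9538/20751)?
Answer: 142995141/829283426 ≈ 0.17243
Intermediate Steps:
(-45590 + 38699)/(-39964 + 9538/20751) = -6891/(-39964 + 9538*(1/20751)) = -6891/(-39964 + 9538/20751) = -6891/(-829283426/20751) = -6891*(-20751/829283426) = 142995141/829283426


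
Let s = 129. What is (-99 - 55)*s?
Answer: -19866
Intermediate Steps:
(-99 - 55)*s = (-99 - 55)*129 = -154*129 = -19866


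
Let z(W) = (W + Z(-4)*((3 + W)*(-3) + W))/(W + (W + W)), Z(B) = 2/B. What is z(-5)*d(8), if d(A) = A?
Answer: 44/15 ≈ 2.9333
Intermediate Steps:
z(W) = (9/2 + 2*W)/(3*W) (z(W) = (W + (2/(-4))*((3 + W)*(-3) + W))/(W + (W + W)) = (W + (2*(-¼))*((-9 - 3*W) + W))/(W + 2*W) = (W - (-9 - 2*W)/2)/((3*W)) = (W + (9/2 + W))*(1/(3*W)) = (9/2 + 2*W)*(1/(3*W)) = (9/2 + 2*W)/(3*W))
z(-5)*d(8) = ((⅙)*(9 + 4*(-5))/(-5))*8 = ((⅙)*(-⅕)*(9 - 20))*8 = ((⅙)*(-⅕)*(-11))*8 = (11/30)*8 = 44/15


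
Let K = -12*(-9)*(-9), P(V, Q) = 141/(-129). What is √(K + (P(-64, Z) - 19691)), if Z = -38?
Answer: 2*I*√9551977/43 ≈ 143.75*I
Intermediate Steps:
P(V, Q) = -47/43 (P(V, Q) = 141*(-1/129) = -47/43)
K = -972 (K = 108*(-9) = -972)
√(K + (P(-64, Z) - 19691)) = √(-972 + (-47/43 - 19691)) = √(-972 - 846760/43) = √(-888556/43) = 2*I*√9551977/43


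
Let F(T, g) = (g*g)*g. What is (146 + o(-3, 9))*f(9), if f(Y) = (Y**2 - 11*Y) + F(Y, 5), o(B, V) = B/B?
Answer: 15729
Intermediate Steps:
o(B, V) = 1
F(T, g) = g**3 (F(T, g) = g**2*g = g**3)
f(Y) = 125 + Y**2 - 11*Y (f(Y) = (Y**2 - 11*Y) + 5**3 = (Y**2 - 11*Y) + 125 = 125 + Y**2 - 11*Y)
(146 + o(-3, 9))*f(9) = (146 + 1)*(125 + 9**2 - 11*9) = 147*(125 + 81 - 99) = 147*107 = 15729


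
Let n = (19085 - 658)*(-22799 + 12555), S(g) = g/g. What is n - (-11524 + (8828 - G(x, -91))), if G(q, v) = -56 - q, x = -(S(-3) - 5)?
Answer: -188763552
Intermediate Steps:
S(g) = 1
x = 4 (x = -(1 - 5) = -1*(-4) = 4)
n = -188766188 (n = 18427*(-10244) = -188766188)
n - (-11524 + (8828 - G(x, -91))) = -188766188 - (-11524 + (8828 - (-56 - 1*4))) = -188766188 - (-11524 + (8828 - (-56 - 4))) = -188766188 - (-11524 + (8828 - 1*(-60))) = -188766188 - (-11524 + (8828 + 60)) = -188766188 - (-11524 + 8888) = -188766188 - 1*(-2636) = -188766188 + 2636 = -188763552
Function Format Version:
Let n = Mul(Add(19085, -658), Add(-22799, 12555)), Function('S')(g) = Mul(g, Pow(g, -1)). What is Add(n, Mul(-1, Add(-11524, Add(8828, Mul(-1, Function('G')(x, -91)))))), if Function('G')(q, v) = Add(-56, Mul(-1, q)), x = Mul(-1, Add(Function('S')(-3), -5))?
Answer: -188763552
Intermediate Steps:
Function('S')(g) = 1
x = 4 (x = Mul(-1, Add(1, -5)) = Mul(-1, -4) = 4)
n = -188766188 (n = Mul(18427, -10244) = -188766188)
Add(n, Mul(-1, Add(-11524, Add(8828, Mul(-1, Function('G')(x, -91)))))) = Add(-188766188, Mul(-1, Add(-11524, Add(8828, Mul(-1, Add(-56, Mul(-1, 4))))))) = Add(-188766188, Mul(-1, Add(-11524, Add(8828, Mul(-1, Add(-56, -4)))))) = Add(-188766188, Mul(-1, Add(-11524, Add(8828, Mul(-1, -60))))) = Add(-188766188, Mul(-1, Add(-11524, Add(8828, 60)))) = Add(-188766188, Mul(-1, Add(-11524, 8888))) = Add(-188766188, Mul(-1, -2636)) = Add(-188766188, 2636) = -188763552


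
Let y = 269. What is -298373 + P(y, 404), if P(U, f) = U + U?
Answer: -297835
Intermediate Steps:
P(U, f) = 2*U
-298373 + P(y, 404) = -298373 + 2*269 = -298373 + 538 = -297835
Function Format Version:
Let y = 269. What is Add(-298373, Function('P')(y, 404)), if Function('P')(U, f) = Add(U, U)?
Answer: -297835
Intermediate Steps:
Function('P')(U, f) = Mul(2, U)
Add(-298373, Function('P')(y, 404)) = Add(-298373, Mul(2, 269)) = Add(-298373, 538) = -297835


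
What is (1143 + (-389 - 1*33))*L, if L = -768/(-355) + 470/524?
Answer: 205226161/93010 ≈ 2206.5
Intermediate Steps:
L = 284641/93010 (L = -768*(-1/355) + 470*(1/524) = 768/355 + 235/262 = 284641/93010 ≈ 3.0603)
(1143 + (-389 - 1*33))*L = (1143 + (-389 - 1*33))*(284641/93010) = (1143 + (-389 - 33))*(284641/93010) = (1143 - 422)*(284641/93010) = 721*(284641/93010) = 205226161/93010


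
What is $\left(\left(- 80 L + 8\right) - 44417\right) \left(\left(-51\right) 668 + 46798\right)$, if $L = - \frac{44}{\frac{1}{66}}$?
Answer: $2392107030$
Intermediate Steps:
$L = -2904$ ($L = - 44 \frac{1}{\frac{1}{66}} = \left(-44\right) 66 = -2904$)
$\left(\left(- 80 L + 8\right) - 44417\right) \left(\left(-51\right) 668 + 46798\right) = \left(\left(\left(-80\right) \left(-2904\right) + 8\right) - 44417\right) \left(\left(-51\right) 668 + 46798\right) = \left(\left(232320 + 8\right) - 44417\right) \left(-34068 + 46798\right) = \left(232328 - 44417\right) 12730 = 187911 \cdot 12730 = 2392107030$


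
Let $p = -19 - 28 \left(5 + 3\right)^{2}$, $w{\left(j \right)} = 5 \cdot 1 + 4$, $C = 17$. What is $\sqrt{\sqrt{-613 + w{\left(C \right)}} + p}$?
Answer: $\sqrt{-1811 + 2 i \sqrt{151}} \approx 0.2887 + 42.557 i$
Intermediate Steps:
$w{\left(j \right)} = 9$ ($w{\left(j \right)} = 5 + 4 = 9$)
$p = -1811$ ($p = -19 - 28 \cdot 8^{2} = -19 - 1792 = -1811$)
$\sqrt{\sqrt{-613 + w{\left(C \right)}} + p} = \sqrt{\sqrt{-613 + 9} - 1811} = \sqrt{\sqrt{-604} - 1811} = \sqrt{2 i \sqrt{151} - 1811} = \sqrt{-1811 + 2 i \sqrt{151}}$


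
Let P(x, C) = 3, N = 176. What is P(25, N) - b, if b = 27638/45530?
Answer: 54476/22765 ≈ 2.3930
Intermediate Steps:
b = 13819/22765 (b = 27638*(1/45530) = 13819/22765 ≈ 0.60703)
P(25, N) - b = 3 - 1*13819/22765 = 3 - 13819/22765 = 54476/22765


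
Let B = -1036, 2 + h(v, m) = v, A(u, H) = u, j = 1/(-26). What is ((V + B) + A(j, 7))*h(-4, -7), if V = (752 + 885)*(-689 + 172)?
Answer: 66094473/13 ≈ 5.0842e+6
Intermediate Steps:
j = -1/26 ≈ -0.038462
h(v, m) = -2 + v
V = -846329 (V = 1637*(-517) = -846329)
((V + B) + A(j, 7))*h(-4, -7) = ((-846329 - 1036) - 1/26)*(-2 - 4) = (-847365 - 1/26)*(-6) = -22031491/26*(-6) = 66094473/13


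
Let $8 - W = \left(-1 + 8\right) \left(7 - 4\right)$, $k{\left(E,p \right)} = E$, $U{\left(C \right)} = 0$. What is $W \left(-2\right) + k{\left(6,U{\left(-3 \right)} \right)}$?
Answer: $32$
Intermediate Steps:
$W = -13$ ($W = 8 - \left(-1 + 8\right) \left(7 - 4\right) = 8 - 7 \cdot 3 = 8 - 21 = -13$)
$W \left(-2\right) + k{\left(6,U{\left(-3 \right)} \right)} = \left(-13\right) \left(-2\right) + 6 = 26 + 6 = 32$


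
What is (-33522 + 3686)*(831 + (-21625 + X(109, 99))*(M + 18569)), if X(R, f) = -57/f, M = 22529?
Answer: 875069403225004/33 ≈ 2.6517e+13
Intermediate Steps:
(-33522 + 3686)*(831 + (-21625 + X(109, 99))*(M + 18569)) = (-33522 + 3686)*(831 + (-21625 - 57/99)*(22529 + 18569)) = -29836*(831 + (-21625 - 57*1/99)*41098) = -29836*(831 + (-21625 - 19/33)*41098) = -29836*(831 - 713644/33*41098) = -29836*(831 - 29329341112/33) = -29836*(-29329313689/33) = 875069403225004/33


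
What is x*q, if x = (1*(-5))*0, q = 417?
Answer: 0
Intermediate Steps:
x = 0 (x = -5*0 = 0)
x*q = 0*417 = 0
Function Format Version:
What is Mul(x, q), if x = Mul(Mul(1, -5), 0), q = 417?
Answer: 0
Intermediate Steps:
x = 0 (x = Mul(-5, 0) = 0)
Mul(x, q) = Mul(0, 417) = 0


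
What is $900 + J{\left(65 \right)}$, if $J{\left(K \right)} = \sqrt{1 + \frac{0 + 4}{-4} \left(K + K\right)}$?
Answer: $900 + i \sqrt{129} \approx 900.0 + 11.358 i$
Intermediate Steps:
$J{\left(K \right)} = \sqrt{1 - 2 K}$ ($J{\left(K \right)} = \sqrt{1 + 4 \left(- \frac{1}{4}\right) 2 K} = \sqrt{1 - 2 K}$)
$900 + J{\left(65 \right)} = 900 + \sqrt{1 - 130} = 900 + \sqrt{-129} = 900 + i \sqrt{129}$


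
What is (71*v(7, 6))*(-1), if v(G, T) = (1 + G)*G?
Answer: -3976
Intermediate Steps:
v(G, T) = G*(1 + G)
(71*v(7, 6))*(-1) = (71*(7*(1 + 7)))*(-1) = (71*(7*8))*(-1) = (71*56)*(-1) = 3976*(-1) = -3976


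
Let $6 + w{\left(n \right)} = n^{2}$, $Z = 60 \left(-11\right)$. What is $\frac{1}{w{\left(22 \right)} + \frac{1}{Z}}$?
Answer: $\frac{660}{315479} \approx 0.0020921$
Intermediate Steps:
$Z = -660$
$w{\left(n \right)} = -6 + n^{2}$
$\frac{1}{w{\left(22 \right)} + \frac{1}{Z}} = \frac{1}{\left(-6 + 22^{2}\right) + \frac{1}{-660}} = \frac{1}{\left(-6 + 484\right) - \frac{1}{660}} = \frac{1}{478 - \frac{1}{660}} = \frac{1}{\frac{315479}{660}} = \frac{660}{315479}$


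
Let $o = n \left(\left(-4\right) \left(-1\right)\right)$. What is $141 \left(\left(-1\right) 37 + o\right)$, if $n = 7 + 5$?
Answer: $1551$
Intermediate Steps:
$n = 12$
$o = 48$ ($o = 12 \left(\left(-4\right) \left(-1\right)\right) = 12 \cdot 4 = 48$)
$141 \left(\left(-1\right) 37 + o\right) = 141 \left(\left(-1\right) 37 + 48\right) = 141 \left(-37 + 48\right) = 141 \cdot 11 = 1551$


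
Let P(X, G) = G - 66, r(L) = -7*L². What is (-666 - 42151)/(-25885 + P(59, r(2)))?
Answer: 42817/25979 ≈ 1.6481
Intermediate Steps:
P(X, G) = -66 + G
(-666 - 42151)/(-25885 + P(59, r(2))) = (-666 - 42151)/(-25885 + (-66 - 7*2²)) = -42817/(-25885 + (-66 - 7*4)) = -42817/(-25885 + (-66 - 28)) = -42817/(-25885 - 94) = -42817/(-25979) = -42817*(-1/25979) = 42817/25979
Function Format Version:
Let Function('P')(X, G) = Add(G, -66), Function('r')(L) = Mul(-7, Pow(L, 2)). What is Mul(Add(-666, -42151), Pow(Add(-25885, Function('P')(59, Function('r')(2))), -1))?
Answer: Rational(42817, 25979) ≈ 1.6481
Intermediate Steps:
Function('P')(X, G) = Add(-66, G)
Mul(Add(-666, -42151), Pow(Add(-25885, Function('P')(59, Function('r')(2))), -1)) = Mul(Add(-666, -42151), Pow(Add(-25885, Add(-66, Mul(-7, Pow(2, 2)))), -1)) = Mul(-42817, Pow(Add(-25885, Add(-66, Mul(-7, 4))), -1)) = Mul(-42817, Pow(Add(-25885, Add(-66, -28)), -1)) = Mul(-42817, Pow(Add(-25885, -94), -1)) = Mul(-42817, Pow(-25979, -1)) = Mul(-42817, Rational(-1, 25979)) = Rational(42817, 25979)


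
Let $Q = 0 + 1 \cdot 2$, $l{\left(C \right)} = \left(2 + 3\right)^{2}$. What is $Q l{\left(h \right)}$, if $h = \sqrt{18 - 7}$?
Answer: $50$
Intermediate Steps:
$h = \sqrt{11} \approx 3.3166$
$l{\left(C \right)} = 25$ ($l{\left(C \right)} = 5^{2} = 25$)
$Q = 2$ ($Q = 0 + 2 = 2$)
$Q l{\left(h \right)} = 2 \cdot 25 = 50$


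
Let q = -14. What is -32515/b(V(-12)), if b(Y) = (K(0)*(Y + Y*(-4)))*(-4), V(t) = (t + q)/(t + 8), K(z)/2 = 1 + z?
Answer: -32515/156 ≈ -208.43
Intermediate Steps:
K(z) = 2 + 2*z (K(z) = 2*(1 + z) = 2 + 2*z)
V(t) = (-14 + t)/(8 + t) (V(t) = (t - 14)/(t + 8) = (-14 + t)/(8 + t))
b(Y) = 24*Y (b(Y) = ((2 + 2*0)*(Y + Y*(-4)))*(-4) = ((2 + 0)*(Y - 4*Y))*(-4) = (2*(-3*Y))*(-4) = -6*Y*(-4) = 24*Y)
-32515/b(V(-12)) = -32515*(8 - 12)/(24*(-14 - 12)) = -32515/(24*(-26/(-4))) = -32515/(24*(-¼*(-26))) = -32515/(24*(13/2)) = -32515/156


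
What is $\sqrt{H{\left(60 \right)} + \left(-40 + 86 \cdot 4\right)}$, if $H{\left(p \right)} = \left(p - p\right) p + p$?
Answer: $2 \sqrt{91} \approx 19.079$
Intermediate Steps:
$H{\left(p \right)} = p$ ($H{\left(p \right)} = 0 p + p = 0 + p = p$)
$\sqrt{H{\left(60 \right)} + \left(-40 + 86 \cdot 4\right)} = \sqrt{60 + \left(-40 + 86 \cdot 4\right)} = \sqrt{60 + \left(-40 + 344\right)} = \sqrt{60 + 304} = \sqrt{364} = 2 \sqrt{91}$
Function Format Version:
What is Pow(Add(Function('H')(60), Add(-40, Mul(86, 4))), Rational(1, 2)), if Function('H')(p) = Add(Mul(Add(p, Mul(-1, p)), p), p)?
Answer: Mul(2, Pow(91, Rational(1, 2))) ≈ 19.079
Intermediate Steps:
Function('H')(p) = p (Function('H')(p) = Add(Mul(0, p), p) = Add(0, p) = p)
Pow(Add(Function('H')(60), Add(-40, Mul(86, 4))), Rational(1, 2)) = Pow(Add(60, Add(-40, Mul(86, 4))), Rational(1, 2)) = Pow(Add(60, Add(-40, 344)), Rational(1, 2)) = Pow(Add(60, 304), Rational(1, 2)) = Pow(364, Rational(1, 2)) = Mul(2, Pow(91, Rational(1, 2)))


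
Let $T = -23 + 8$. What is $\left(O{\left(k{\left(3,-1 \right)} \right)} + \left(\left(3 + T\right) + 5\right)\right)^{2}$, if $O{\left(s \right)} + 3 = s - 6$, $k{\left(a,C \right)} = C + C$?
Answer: $324$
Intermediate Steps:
$k{\left(a,C \right)} = 2 C$
$O{\left(s \right)} = -9 + s$ ($O{\left(s \right)} = -3 + \left(s - 6\right) = -3 + \left(-6 + s\right) = -9 + s$)
$T = -15$
$\left(O{\left(k{\left(3,-1 \right)} \right)} + \left(\left(3 + T\right) + 5\right)\right)^{2} = \left(\left(-9 + 2 \left(-1\right)\right) + \left(\left(3 - 15\right) + 5\right)\right)^{2} = \left(\left(-9 - 2\right) + \left(-12 + 5\right)\right)^{2} = \left(-11 - 7\right)^{2} = \left(-18\right)^{2} = 324$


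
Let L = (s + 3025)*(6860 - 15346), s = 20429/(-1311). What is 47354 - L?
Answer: 33542287250/1311 ≈ 2.5585e+7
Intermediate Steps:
s = -20429/1311 (s = 20429*(-1/1311) = -20429/1311 ≈ -15.583)
L = -33480206156/1311 (L = (-20429/1311 + 3025)*(6860 - 15346) = (3945346/1311)*(-8486) = -33480206156/1311 ≈ -2.5538e+7)
47354 - L = 47354 - 1*(-33480206156/1311) = 47354 + 33480206156/1311 = 33542287250/1311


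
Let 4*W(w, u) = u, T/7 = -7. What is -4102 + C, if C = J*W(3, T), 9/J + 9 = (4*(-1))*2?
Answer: -278495/68 ≈ -4095.5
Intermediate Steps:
T = -49 (T = 7*(-7) = -49)
J = -9/17 (J = 9/(-9 + (4*(-1))*2) = 9/(-9 - 4*2) = 9/(-9 - 8) = 9/(-17) = 9*(-1/17) = -9/17 ≈ -0.52941)
W(w, u) = u/4
C = 441/68 (C = -9*(-49)/68 = -9/17*(-49/4) = 441/68 ≈ 6.4853)
-4102 + C = -4102 + 441/68 = -278495/68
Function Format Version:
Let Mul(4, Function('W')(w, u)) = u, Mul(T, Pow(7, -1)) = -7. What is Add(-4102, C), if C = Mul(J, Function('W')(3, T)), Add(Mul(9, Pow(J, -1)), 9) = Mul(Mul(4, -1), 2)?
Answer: Rational(-278495, 68) ≈ -4095.5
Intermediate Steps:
T = -49 (T = Mul(7, -7) = -49)
J = Rational(-9, 17) (J = Mul(9, Pow(Add(-9, Mul(Mul(4, -1), 2)), -1)) = Mul(9, Pow(Add(-9, Mul(-4, 2)), -1)) = Mul(9, Pow(Add(-9, -8), -1)) = Mul(9, Pow(-17, -1)) = Mul(9, Rational(-1, 17)) = Rational(-9, 17) ≈ -0.52941)
Function('W')(w, u) = Mul(Rational(1, 4), u)
C = Rational(441, 68) (C = Mul(Rational(-9, 17), Mul(Rational(1, 4), -49)) = Mul(Rational(-9, 17), Rational(-49, 4)) = Rational(441, 68) ≈ 6.4853)
Add(-4102, C) = Add(-4102, Rational(441, 68)) = Rational(-278495, 68)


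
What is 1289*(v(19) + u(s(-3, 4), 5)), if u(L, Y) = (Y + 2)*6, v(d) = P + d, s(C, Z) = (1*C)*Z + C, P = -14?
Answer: 60583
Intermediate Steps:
s(C, Z) = C + C*Z (s(C, Z) = C*Z + C = C + C*Z)
v(d) = -14 + d
u(L, Y) = 12 + 6*Y (u(L, Y) = (2 + Y)*6 = 12 + 6*Y)
1289*(v(19) + u(s(-3, 4), 5)) = 1289*((-14 + 19) + (12 + 6*5)) = 1289*(5 + (12 + 30)) = 1289*(5 + 42) = 1289*47 = 60583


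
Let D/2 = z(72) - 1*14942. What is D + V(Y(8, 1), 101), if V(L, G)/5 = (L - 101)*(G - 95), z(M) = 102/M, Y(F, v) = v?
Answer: -197287/6 ≈ -32881.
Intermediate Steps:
V(L, G) = 5*(-101 + L)*(-95 + G) (V(L, G) = 5*((L - 101)*(G - 95)) = 5*((-101 + L)*(-95 + G)) = 5*(-101 + L)*(-95 + G))
D = -179287/6 (D = 2*(102/72 - 1*14942) = 2*(102*(1/72) - 14942) = 2*(17/12 - 14942) = 2*(-179287/12) = -179287/6 ≈ -29881.)
D + V(Y(8, 1), 101) = -179287/6 + (47975 - 505*101 - 475*1 + 5*101*1) = -179287/6 + (47975 - 51005 - 475 + 505) = -179287/6 - 3000 = -197287/6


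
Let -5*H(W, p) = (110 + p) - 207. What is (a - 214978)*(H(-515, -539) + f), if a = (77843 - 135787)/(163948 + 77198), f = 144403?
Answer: -18731526818211266/602865 ≈ -3.1071e+10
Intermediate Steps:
H(W, p) = 97/5 - p/5 (H(W, p) = -((110 + p) - 207)/5 = -(-97 + p)/5 = 97/5 - p/5)
a = -28972/120573 (a = -57944/241146 = -57944*1/241146 = -28972/120573 ≈ -0.24029)
(a - 214978)*(H(-515, -539) + f) = (-28972/120573 - 214978)*((97/5 - ⅕*(-539)) + 144403) = -25920571366*((97/5 + 539/5) + 144403)/120573 = -25920571366*(636/5 + 144403)/120573 = -25920571366/120573*722651/5 = -18731526818211266/602865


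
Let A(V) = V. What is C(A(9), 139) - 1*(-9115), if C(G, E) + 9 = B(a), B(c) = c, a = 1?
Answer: 9107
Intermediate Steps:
C(G, E) = -8 (C(G, E) = -9 + 1 = -8)
C(A(9), 139) - 1*(-9115) = -8 - 1*(-9115) = -8 + 9115 = 9107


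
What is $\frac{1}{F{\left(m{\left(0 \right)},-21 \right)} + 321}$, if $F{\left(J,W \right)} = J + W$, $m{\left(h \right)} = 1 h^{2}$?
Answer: $\frac{1}{300} \approx 0.0033333$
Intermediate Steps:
$m{\left(h \right)} = h^{2}$
$\frac{1}{F{\left(m{\left(0 \right)},-21 \right)} + 321} = \frac{1}{\left(0^{2} - 21\right) + 321} = \frac{1}{\left(0 - 21\right) + 321} = \frac{1}{-21 + 321} = \frac{1}{300}$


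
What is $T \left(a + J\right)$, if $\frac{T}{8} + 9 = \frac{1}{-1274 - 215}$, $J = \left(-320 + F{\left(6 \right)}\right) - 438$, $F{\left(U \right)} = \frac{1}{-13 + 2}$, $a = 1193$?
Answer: $- \frac{512921344}{16379} \approx -31316.0$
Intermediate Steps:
$F{\left(U \right)} = - \frac{1}{11}$ ($F{\left(U \right)} = \frac{1}{-11} = - \frac{1}{11}$)
$J = - \frac{8339}{11}$ ($J = \left(-320 - \frac{1}{11}\right) - 438 = - \frac{3521}{11} - 438 = - \frac{8339}{11} \approx -758.09$)
$T = - \frac{107216}{1489}$ ($T = -72 + \frac{8}{-1274 - 215} = -72 + \frac{8}{-1489} = -72 + 8 \left(- \frac{1}{1489}\right) = -72 - \frac{8}{1489} = - \frac{107216}{1489} \approx -72.005$)
$T \left(a + J\right) = - \frac{107216 \left(1193 - \frac{8339}{11}\right)}{1489} = \left(- \frac{107216}{1489}\right) \frac{4784}{11} = - \frac{512921344}{16379}$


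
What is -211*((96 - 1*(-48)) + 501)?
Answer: -136095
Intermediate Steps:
-211*((96 - 1*(-48)) + 501) = -211*((96 + 48) + 501) = -211*(144 + 501) = -211*645 = -136095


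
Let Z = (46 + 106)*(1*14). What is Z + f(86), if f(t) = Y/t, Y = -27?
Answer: 182981/86 ≈ 2127.7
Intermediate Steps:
f(t) = -27/t
Z = 2128 (Z = 152*14 = 2128)
Z + f(86) = 2128 - 27/86 = 182981/86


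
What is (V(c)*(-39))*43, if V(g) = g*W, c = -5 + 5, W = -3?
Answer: 0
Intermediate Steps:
c = 0
V(g) = -3*g (V(g) = g*(-3) = -3*g)
(V(c)*(-39))*43 = (-3*0*(-39))*43 = (0*(-39))*43 = 0*43 = 0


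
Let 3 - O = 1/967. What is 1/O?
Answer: 967/2900 ≈ 0.33345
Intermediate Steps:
O = 2900/967 (O = 3 - 1/967 = 2900/967 ≈ 2.9990)
1/O = 1/(2900/967) = 967/2900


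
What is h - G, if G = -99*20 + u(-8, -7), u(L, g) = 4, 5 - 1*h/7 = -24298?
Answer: 172097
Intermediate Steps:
h = 170121 (h = 35 - 7*(-24298) = 35 + 170086 = 170121)
G = -1976 (G = -99*20 + 4 = -1980 + 4 = -1976)
h - G = 170121 - 1*(-1976) = 170121 + 1976 = 172097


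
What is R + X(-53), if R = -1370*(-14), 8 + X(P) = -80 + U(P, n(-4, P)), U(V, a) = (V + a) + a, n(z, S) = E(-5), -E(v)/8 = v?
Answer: 19119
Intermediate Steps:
E(v) = -8*v
n(z, S) = 40 (n(z, S) = -8*(-5) = 40)
U(V, a) = V + 2*a
X(P) = -8 + P (X(P) = -8 + (-80 + (P + 2*40)) = -8 + (-80 + (P + 80)) = -8 + (-80 + (80 + P)) = -8 + P)
R = 19180
R + X(-53) = 19180 + (-8 - 53) = 19180 - 61 = 19119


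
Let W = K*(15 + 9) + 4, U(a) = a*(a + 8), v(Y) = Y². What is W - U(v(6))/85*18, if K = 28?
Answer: 28948/85 ≈ 340.56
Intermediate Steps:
U(a) = a*(8 + a)
W = 676 (W = 28*(15 + 9) + 4 = 28*24 + 4 = 672 + 4 = 676)
W - U(v(6))/85*18 = 676 - (6²*(8 + 6²))/85*18 = 676 - (36*(8 + 36))*(1/85)*18 = 676 - (36*44)*(1/85)*18 = 676 - 1584*(1/85)*18 = 676 - 1584*18/85 = 676 - 1*28512/85 = 676 - 28512/85 = 28948/85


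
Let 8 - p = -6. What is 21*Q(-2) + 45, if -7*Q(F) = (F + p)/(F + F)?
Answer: 54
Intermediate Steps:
p = 14 (p = 8 - 1*(-6) = 8 + 6 = 14)
Q(F) = -(14 + F)/(14*F) (Q(F) = -(F + 14)/(7*(F + F)) = -(14 + F)/(7*(2*F)) = -(14 + F)*1/(2*F)/7 = -(14 + F)/(14*F))
21*Q(-2) + 45 = 21*((1/14)*(-14 - 1*(-2))/(-2)) + 45 = 21*((1/14)*(-1/2)*(-14 + 2)) + 45 = 21*((1/14)*(-1/2)*(-12)) + 45 = 21*(3/7) + 45 = 9 + 45 = 54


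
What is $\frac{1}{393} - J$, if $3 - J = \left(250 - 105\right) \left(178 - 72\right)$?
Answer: $\frac{6039232}{393} \approx 15367.0$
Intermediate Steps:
$J = -15367$ ($J = 3 - \left(250 - 105\right) \left(178 - 72\right) = 3 - 145 \cdot 106 = 3 - 15370 = -15367$)
$\frac{1}{393} - J = \frac{1}{393} - -15367 = \frac{1}{393} + 15367 = \frac{6039232}{393}$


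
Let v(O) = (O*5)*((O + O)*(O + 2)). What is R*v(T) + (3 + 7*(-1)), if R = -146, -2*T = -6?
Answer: -65704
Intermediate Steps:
T = 3 (T = -½*(-6) = 3)
v(O) = 10*O²*(2 + O) (v(O) = (5*O)*((2*O)*(2 + O)) = (5*O)*(2*O*(2 + O)) = 10*O²*(2 + O))
R*v(T) + (3 + 7*(-1)) = -1460*3²*(2 + 3) + (3 + 7*(-1)) = -1460*9*5 + (3 - 7) = -146*450 - 4 = -65700 - 4 = -65704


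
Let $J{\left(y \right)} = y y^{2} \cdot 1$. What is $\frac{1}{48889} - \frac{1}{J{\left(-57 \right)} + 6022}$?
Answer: $\frac{228060}{8759491019} \approx 2.6036 \cdot 10^{-5}$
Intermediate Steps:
$J{\left(y \right)} = y^{3}$ ($J{\left(y \right)} = y^{3} \cdot 1 = y^{3}$)
$\frac{1}{48889} - \frac{1}{J{\left(-57 \right)} + 6022} = \frac{1}{48889} - \frac{1}{\left(-57\right)^{3} + 6022} = \frac{1}{48889} - \frac{1}{-185193 + 6022} = \frac{1}{48889} - \frac{1}{-179171} = \frac{1}{48889} - - \frac{1}{179171} = \frac{1}{48889} + \frac{1}{179171} = \frac{228060}{8759491019}$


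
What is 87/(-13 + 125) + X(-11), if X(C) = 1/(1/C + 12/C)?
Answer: -101/1456 ≈ -0.069368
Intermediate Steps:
X(C) = C/13 (X(C) = 1/(1/C + 12/C) = 1/(13/C) = C/13)
87/(-13 + 125) + X(-11) = 87/(-13 + 125) + (1/13)*(-11) = 87/112 - 11/13 = -101/1456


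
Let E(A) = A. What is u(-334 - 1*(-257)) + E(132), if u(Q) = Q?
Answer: 55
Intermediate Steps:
u(-334 - 1*(-257)) + E(132) = (-334 - 1*(-257)) + 132 = (-334 + 257) + 132 = -77 + 132 = 55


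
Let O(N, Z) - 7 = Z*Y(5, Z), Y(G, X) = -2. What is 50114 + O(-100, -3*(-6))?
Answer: 50085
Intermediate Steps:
O(N, Z) = 7 - 2*Z (O(N, Z) = 7 + Z*(-2) = 7 - 2*Z)
50114 + O(-100, -3*(-6)) = 50114 + (7 - (-6)*(-6)) = 50114 + (7 - 2*18) = 50114 + (7 - 36) = 50114 - 29 = 50085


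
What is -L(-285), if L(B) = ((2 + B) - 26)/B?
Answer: -103/95 ≈ -1.0842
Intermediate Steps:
L(B) = (-24 + B)/B
-L(-285) = -(-24 - 285)/(-285) = -(-1)*(-309)/285 = -1*103/95 = -103/95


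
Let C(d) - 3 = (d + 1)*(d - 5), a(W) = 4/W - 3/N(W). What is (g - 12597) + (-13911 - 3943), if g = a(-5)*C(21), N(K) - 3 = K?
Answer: -60405/2 ≈ -30203.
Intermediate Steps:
N(K) = 3 + K
a(W) = -3/(3 + W) + 4/W (a(W) = 4/W - 3/(3 + W) = -3/(3 + W) + 4/W)
C(d) = 3 + (1 + d)*(-5 + d) (C(d) = 3 + (d + 1)*(d - 5) = 3 + (1 + d)*(-5 + d))
g = 497/2 (g = ((12 - 5)/((-5)*(3 - 5)))*(-2 + 21**2 - 4*21) = (-1/5*7/(-2))*(-2 + 441 - 84) = -1/5*(-1/2)*7*355 = (7/10)*355 = 497/2 ≈ 248.50)
(g - 12597) + (-13911 - 3943) = (497/2 - 12597) + (-13911 - 3943) = -24697/2 - 17854 = -60405/2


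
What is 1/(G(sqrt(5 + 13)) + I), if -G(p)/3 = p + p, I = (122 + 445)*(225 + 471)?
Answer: 609/240330887 + sqrt(2)/8651911932 ≈ 2.5342e-6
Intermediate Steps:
I = 394632 (I = 567*696 = 394632)
G(p) = -6*p (G(p) = -3*(p + p) = -6*p)
1/(G(sqrt(5 + 13)) + I) = 1/(-6*sqrt(5 + 13) + 394632) = 1/(-18*sqrt(2) + 394632) = 1/(394632 - 18*sqrt(2))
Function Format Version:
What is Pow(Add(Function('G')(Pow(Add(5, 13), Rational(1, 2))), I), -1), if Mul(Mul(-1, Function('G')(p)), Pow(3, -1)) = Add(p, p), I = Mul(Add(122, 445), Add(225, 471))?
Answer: Add(Rational(609, 240330887), Mul(Rational(1, 8651911932), Pow(2, Rational(1, 2)))) ≈ 2.5342e-6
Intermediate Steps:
I = 394632 (I = Mul(567, 696) = 394632)
Function('G')(p) = Mul(-6, p) (Function('G')(p) = Mul(-3, Add(p, p)) = Mul(-3, Mul(2, p)) = Mul(-6, p))
Pow(Add(Function('G')(Pow(Add(5, 13), Rational(1, 2))), I), -1) = Pow(Add(Mul(-6, Pow(Add(5, 13), Rational(1, 2))), 394632), -1) = Pow(Add(Mul(-6, Pow(18, Rational(1, 2))), 394632), -1) = Pow(Add(Mul(-6, Mul(3, Pow(2, Rational(1, 2)))), 394632), -1) = Pow(Add(Mul(-18, Pow(2, Rational(1, 2))), 394632), -1) = Pow(Add(394632, Mul(-18, Pow(2, Rational(1, 2)))), -1)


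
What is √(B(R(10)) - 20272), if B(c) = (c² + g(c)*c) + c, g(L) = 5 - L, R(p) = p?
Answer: 2*I*√5053 ≈ 142.17*I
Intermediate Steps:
B(c) = c + c² + c*(5 - c) (B(c) = (c² + (5 - c)*c) + c = (c² + c*(5 - c)) + c = c + c² + c*(5 - c))
√(B(R(10)) - 20272) = √(6*10 - 20272) = √(60 - 20272) = √(-20212) = 2*I*√5053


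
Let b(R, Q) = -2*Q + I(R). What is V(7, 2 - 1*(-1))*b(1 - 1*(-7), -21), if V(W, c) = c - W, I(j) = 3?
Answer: -180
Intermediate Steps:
b(R, Q) = 3 - 2*Q (b(R, Q) = -2*Q + 3 = 3 - 2*Q)
V(7, 2 - 1*(-1))*b(1 - 1*(-7), -21) = ((2 - 1*(-1)) - 1*7)*(3 - 2*(-21)) = ((2 + 1) - 7)*(3 + 42) = (3 - 7)*45 = -4*45 = -180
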